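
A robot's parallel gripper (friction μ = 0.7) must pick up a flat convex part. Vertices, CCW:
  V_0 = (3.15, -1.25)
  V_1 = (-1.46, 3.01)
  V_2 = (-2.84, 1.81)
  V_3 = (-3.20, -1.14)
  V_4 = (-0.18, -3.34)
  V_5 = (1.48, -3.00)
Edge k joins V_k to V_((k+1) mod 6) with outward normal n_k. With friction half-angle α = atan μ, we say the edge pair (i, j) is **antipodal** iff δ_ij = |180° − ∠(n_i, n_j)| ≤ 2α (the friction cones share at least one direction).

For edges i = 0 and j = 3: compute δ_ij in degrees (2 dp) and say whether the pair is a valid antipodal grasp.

α = atan 0.7 = 34.99°;  2α = 69.98°
edge 0: e_0 = (-4.61, +4.26);  n_0 = (+0.6787, +0.7344)
edge 3: e_3 = (+3.02, -2.20);  n_3 = (-0.5888, -0.8083)
∠(n_0, n_3) = 173.33°
δ = |180° − 173.33°| = 6.67°
6.67° ≤ 2α = 69.98°  →  valid

δ = 6.67°, valid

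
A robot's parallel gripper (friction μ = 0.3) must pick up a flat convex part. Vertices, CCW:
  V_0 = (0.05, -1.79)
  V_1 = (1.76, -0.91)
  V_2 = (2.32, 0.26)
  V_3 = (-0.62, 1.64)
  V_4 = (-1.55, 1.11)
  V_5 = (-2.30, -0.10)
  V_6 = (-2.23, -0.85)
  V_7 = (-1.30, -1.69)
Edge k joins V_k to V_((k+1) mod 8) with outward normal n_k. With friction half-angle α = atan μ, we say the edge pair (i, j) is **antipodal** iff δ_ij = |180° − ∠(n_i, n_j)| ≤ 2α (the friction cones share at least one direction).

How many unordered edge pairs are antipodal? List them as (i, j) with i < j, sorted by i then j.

α = atan 0.3 = 16.70°;  2α = 33.40°
n_0 = (+0.4576, -0.8892)
n_1 = (+0.9020, -0.4317)
n_2 = (+0.4249, +0.9052)
n_3 = (-0.4951, +0.8688)
n_4 = (-0.8500, +0.5268)
n_5 = (-0.9957, -0.0929)
n_6 = (-0.6703, -0.7421)
n_7 = (-0.0739, -0.9973)
  (0,1): δ = 142.81°  ·
  (0,2): δ = 52.38°  ·
  (0,3): δ = 2.45°  ✓
  (0,4): δ = 30.98°  ✓
  (0,5): δ = 68.10°  ·
  (0,6): δ = 110.68°  ·
  (0,7): δ = 148.53°  ·
  (1,2): δ = 89.57°  ·
  (1,3): δ = 34.74°  ·
  (1,4): δ = 6.21°  ✓
  (1,5): δ = 30.91°  ✓
  (1,6): δ = 73.49°  ·
  (1,7): δ = 111.34°  ·
  (2,3): δ = 125.18°  ·
  (2,4): δ = 96.65°  ·
  (2,5): δ = 59.52°  ·
  (2,6): δ = 16.94°  ✓
  (2,7): δ = 20.91°  ✓
  (3,4): δ = 151.47°  ·
  (3,5): δ = 114.35°  ·
  (3,6): δ = 71.77°  ·
  (3,7): δ = 33.91°  ·
  (4,5): δ = 142.88°  ·
  (4,6): δ = 100.30°  ·
  (4,7): δ = 62.44°  ·
  (5,6): δ = 137.42°  ·
  (5,7): δ = 99.57°  ·
  (6,7): δ = 142.15°  ·
antipodal pairs: 6

count = 6; pairs: (0,3), (0,4), (1,4), (1,5), (2,6), (2,7)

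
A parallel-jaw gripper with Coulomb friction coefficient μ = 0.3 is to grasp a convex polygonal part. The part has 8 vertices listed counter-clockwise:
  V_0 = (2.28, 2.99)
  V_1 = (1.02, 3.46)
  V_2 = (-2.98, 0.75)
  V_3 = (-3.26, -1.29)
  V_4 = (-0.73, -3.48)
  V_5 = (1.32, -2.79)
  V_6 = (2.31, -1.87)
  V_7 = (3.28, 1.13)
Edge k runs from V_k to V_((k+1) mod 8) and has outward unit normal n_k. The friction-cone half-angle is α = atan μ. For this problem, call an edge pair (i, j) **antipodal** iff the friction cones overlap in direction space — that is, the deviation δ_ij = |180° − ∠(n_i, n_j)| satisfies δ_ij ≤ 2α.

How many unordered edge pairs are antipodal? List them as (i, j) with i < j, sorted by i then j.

α = atan 0.3 = 16.70°;  2α = 33.40°
n_0 = (+0.3495, +0.9369)
n_1 = (-0.5609, +0.8279)
n_2 = (-0.9907, +0.1360)
n_3 = (-0.6545, -0.7561)
n_4 = (+0.3190, -0.9478)
n_5 = (+0.6807, -0.7325)
n_6 = (+0.9515, -0.3077)
n_7 = (+0.8808, +0.4735)
  (0,1): δ = 125.43°  ·
  (0,2): δ = 77.36°  ·
  (0,3): δ = 20.42°  ✓
  (0,4): δ = 39.06°  ·
  (0,5): δ = 63.36°  ·
  (0,6): δ = 92.54°  ·
  (0,7): δ = 138.72°  ·
  (1,2): δ = 131.93°  ·
  (1,3): δ = 75.00°  ·
  (1,4): δ = 15.52°  ✓
  (1,5): δ = 8.78°  ✓
  (1,6): δ = 37.96°  ·
  (1,7): δ = 84.15°  ·
  (2,3): δ = 123.06°  ·
  (2,4): δ = 63.58°  ·
  (2,5): δ = 39.28°  ·
  (2,6): δ = 10.10°  ✓
  (2,7): δ = 36.08°  ·
  (3,4): δ = 120.52°  ·
  (3,5): δ = 96.22°  ·
  (3,6): δ = 67.04°  ·
  (3,7): δ = 20.86°  ✓
  (4,5): δ = 155.70°  ·
  (4,6): δ = 126.52°  ·
  (4,7): δ = 80.34°  ·
  (5,6): δ = 150.82°  ·
  (5,7): δ = 104.64°  ·
  (6,7): δ = 133.82°  ·
antipodal pairs: 5

count = 5; pairs: (0,3), (1,4), (1,5), (2,6), (3,7)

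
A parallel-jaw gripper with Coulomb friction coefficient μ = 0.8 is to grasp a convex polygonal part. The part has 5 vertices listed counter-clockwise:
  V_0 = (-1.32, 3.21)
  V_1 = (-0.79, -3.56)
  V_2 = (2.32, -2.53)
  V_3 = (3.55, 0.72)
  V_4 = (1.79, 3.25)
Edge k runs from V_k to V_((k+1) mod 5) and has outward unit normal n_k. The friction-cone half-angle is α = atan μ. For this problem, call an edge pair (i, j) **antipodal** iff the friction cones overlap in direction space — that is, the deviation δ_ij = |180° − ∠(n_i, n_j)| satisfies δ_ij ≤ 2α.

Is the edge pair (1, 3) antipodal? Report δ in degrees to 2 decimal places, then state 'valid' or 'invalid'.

δ = 73.50°, valid

α = atan 0.8 = 38.66°;  2α = 77.32°
edge 1: e_1 = (+3.11, +1.03);  n_1 = (+0.3144, -0.9493)
edge 3: e_3 = (-1.76, +2.53);  n_3 = (+0.8209, +0.5711)
∠(n_1, n_3) = 106.50°
δ = |180° − 106.50°| = 73.50°
73.50° ≤ 2α = 77.32°  →  valid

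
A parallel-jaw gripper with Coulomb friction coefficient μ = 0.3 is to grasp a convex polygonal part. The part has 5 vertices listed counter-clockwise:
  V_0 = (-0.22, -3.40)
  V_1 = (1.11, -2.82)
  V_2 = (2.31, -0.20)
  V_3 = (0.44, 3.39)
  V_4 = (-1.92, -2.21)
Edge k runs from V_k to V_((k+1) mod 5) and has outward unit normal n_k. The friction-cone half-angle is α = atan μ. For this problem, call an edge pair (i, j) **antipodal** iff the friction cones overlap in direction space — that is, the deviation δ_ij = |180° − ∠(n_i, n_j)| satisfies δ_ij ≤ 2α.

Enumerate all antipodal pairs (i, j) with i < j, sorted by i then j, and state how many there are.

count = 2; pairs: (1,3), (2,4)

α = atan 0.3 = 16.70°;  2α = 33.40°
n_0 = (+0.3997, -0.9166)
n_1 = (+0.9092, -0.4164)
n_2 = (+0.8869, +0.4620)
n_3 = (-0.9215, +0.3884)
n_4 = (-0.5735, -0.8192)
  (0,1): δ = 138.17°  ·
  (0,2): δ = 86.05°  ·
  (0,3): δ = 43.59°  ·
  (0,4): δ = 121.45°  ·
  (1,2): δ = 127.88°  ·
  (1,3): δ = 1.76°  ✓
  (1,4): δ = 79.62°  ·
  (2,3): δ = 50.37°  ·
  (2,4): δ = 27.49°  ✓
  (3,4): δ = 102.14°  ·
antipodal pairs: 2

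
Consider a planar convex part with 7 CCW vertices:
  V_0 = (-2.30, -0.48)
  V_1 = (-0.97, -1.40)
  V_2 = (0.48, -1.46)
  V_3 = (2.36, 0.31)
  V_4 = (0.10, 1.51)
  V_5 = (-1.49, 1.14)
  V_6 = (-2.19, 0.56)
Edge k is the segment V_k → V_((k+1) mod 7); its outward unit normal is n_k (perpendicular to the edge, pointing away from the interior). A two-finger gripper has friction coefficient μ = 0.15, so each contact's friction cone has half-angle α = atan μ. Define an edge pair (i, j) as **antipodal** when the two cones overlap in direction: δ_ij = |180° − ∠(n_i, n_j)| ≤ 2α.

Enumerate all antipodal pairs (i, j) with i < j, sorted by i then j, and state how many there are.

α = atan 0.15 = 8.53°;  2α = 17.06°
n_0 = (-0.5689, -0.8224)
n_1 = (-0.0413, -0.9991)
n_2 = (+0.6855, -0.7281)
n_3 = (+0.4690, +0.8832)
n_4 = (-0.2266, +0.9740)
n_5 = (-0.6380, +0.7700)
n_6 = (-0.9945, +0.1052)
  (0,1): δ = 147.70°  ·
  (0,2): δ = 102.05°  ·
  (0,3): δ = 6.71°  ✓
  (0,4): δ = 47.77°  ·
  (0,5): δ = 74.32°  ·
  (0,6): δ = 118.64°  ·
  (1,2): δ = 134.36°  ·
  (1,3): δ = 25.60°  ·
  (1,4): δ = 15.47°  ✓
  (1,5): δ = 42.01°  ·
  (1,6): δ = 86.33°  ·
  (2,3): δ = 71.24°  ·
  (2,4): δ = 30.17°  ·
  (2,5): δ = 3.63°  ✓
  (2,6): δ = 40.69°  ·
  (3,4): δ = 138.93°  ·
  (3,5): δ = 112.39°  ·
  (3,6): δ = 68.07°  ·
  (4,5): δ = 153.46°  ·
  (4,6): δ = 109.14°  ·
  (5,6): δ = 135.68°  ·
antipodal pairs: 3

count = 3; pairs: (0,3), (1,4), (2,5)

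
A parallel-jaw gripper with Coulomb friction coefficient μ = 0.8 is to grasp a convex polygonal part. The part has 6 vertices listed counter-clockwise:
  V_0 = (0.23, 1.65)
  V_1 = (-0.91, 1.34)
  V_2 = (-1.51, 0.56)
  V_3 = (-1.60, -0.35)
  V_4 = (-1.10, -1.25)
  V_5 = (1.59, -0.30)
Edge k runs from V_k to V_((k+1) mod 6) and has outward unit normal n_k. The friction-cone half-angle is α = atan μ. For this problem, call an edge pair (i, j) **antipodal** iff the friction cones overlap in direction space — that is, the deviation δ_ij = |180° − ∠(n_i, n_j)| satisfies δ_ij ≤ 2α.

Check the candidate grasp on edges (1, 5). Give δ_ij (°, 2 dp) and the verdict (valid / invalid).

α = atan 0.8 = 38.66°;  2α = 77.32°
edge 1: e_1 = (-0.60, -0.78);  n_1 = (-0.7926, +0.6097)
edge 5: e_5 = (-1.36, +1.95);  n_5 = (+0.8202, +0.5720)
∠(n_1, n_5) = 107.54°
δ = |180° − 107.54°| = 72.46°
72.46° ≤ 2α = 77.32°  →  valid

δ = 72.46°, valid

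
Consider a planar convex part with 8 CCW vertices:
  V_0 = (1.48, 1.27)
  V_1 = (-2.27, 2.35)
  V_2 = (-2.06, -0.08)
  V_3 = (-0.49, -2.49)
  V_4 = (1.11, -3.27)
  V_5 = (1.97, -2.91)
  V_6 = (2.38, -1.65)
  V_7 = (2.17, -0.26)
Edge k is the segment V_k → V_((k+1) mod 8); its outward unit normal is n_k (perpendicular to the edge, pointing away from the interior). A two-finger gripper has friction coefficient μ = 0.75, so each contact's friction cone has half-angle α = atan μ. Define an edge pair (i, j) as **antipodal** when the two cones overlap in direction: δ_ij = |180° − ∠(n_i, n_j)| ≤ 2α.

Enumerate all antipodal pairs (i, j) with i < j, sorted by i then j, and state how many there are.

count = 13; pairs: (0,1), (0,2), (0,3), (0,4), (1,4), (1,5), (1,6), (1,7), (2,5), (2,6), (2,7), (3,6), (3,7)

α = atan 0.75 = 36.87°;  2α = 73.74°
n_0 = (+0.2768, +0.9609)
n_1 = (-0.9963, -0.0861)
n_2 = (-0.8379, -0.5458)
n_3 = (-0.4382, -0.8989)
n_4 = (+0.3861, -0.9224)
n_5 = (+0.9509, -0.3094)
n_6 = (+0.9888, +0.1494)
n_7 = (+0.9116, +0.4111)
  (0,1): δ = 68.99°  ✓
  (0,2): δ = 40.85°  ✓
  (0,3): δ = 9.92°  ✓
  (0,4): δ = 38.78°  ✓
  (0,5): δ = 88.04°  ·
  (0,6): δ = 114.66°  ·
  (0,7): δ = 130.34°  ·
  (1,2): δ = 151.86°  ·
  (1,3): δ = 120.93°  ·
  (1,4): δ = 72.22°  ✓
  (1,5): δ = 22.96°  ✓
  (1,6): δ = 3.65°  ✓
  (1,7): δ = 19.34°  ✓
  (2,3): δ = 149.07°  ·
  (2,4): δ = 100.37°  ·
  (2,5): δ = 51.11°  ✓
  (2,6): δ = 24.49°  ✓
  (2,7): δ = 8.81°  ✓
  (3,4): δ = 131.30°  ·
  (3,5): δ = 82.04°  ·
  (3,6): δ = 55.42°  ✓
  (3,7): δ = 39.74°  ✓
  (4,5): δ = 130.74°  ·
  (4,6): δ = 104.12°  ·
  (4,7): δ = 88.44°  ·
  (5,6): δ = 153.38°  ·
  (5,7): δ = 137.70°  ·
  (6,7): δ = 164.32°  ·
antipodal pairs: 13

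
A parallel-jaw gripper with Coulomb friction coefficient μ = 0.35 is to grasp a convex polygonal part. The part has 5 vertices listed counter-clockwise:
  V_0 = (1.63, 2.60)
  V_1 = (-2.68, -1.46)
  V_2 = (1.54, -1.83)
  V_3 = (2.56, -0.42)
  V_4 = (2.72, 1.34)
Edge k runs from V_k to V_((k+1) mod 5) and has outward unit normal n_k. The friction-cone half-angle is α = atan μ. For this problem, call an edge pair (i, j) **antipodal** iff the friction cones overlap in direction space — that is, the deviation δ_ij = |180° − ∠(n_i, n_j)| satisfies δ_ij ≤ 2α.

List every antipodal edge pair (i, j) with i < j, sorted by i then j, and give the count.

count = 1; pairs: (0,2)

α = atan 0.35 = 19.29°;  2α = 38.58°
n_0 = (-0.6857, +0.7279)
n_1 = (-0.0873, -0.9962)
n_2 = (+0.8102, -0.5861)
n_3 = (+0.9959, -0.0905)
n_4 = (+0.7563, +0.6542)
  (0,1): δ = 48.30°  ·
  (0,2): δ = 10.83°  ✓
  (0,3): δ = 41.52°  ·
  (0,4): δ = 87.57°  ·
  (1,2): δ = 120.87°  ·
  (1,3): δ = 90.18°  ·
  (1,4): δ = 44.13°  ·
  (2,3): δ = 149.31°  ·
  (2,4): δ = 103.26°  ·
  (3,4): δ = 133.94°  ·
antipodal pairs: 1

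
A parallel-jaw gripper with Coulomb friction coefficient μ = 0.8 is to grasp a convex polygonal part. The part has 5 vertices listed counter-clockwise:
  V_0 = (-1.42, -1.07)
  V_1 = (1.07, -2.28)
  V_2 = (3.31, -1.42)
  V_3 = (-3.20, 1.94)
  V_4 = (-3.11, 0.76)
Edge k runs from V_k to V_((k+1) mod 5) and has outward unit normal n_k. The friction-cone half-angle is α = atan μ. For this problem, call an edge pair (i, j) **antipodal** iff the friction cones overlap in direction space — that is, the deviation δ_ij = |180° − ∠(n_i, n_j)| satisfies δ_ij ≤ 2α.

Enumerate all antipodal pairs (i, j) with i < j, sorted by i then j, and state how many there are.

count = 5; pairs: (0,2), (1,2), (1,3), (2,3), (2,4)

α = atan 0.8 = 38.66°;  2α = 77.32°
n_0 = (-0.4371, -0.8994)
n_1 = (+0.3584, -0.9336)
n_2 = (+0.4586, +0.8886)
n_3 = (-0.9971, -0.0761)
n_4 = (-0.7346, -0.6784)
  (0,1): δ = 133.08°  ·
  (0,2): δ = 1.38°  ✓
  (0,3): δ = 120.28°  ·
  (0,4): δ = 158.64°  ·
  (1,2): δ = 48.30°  ✓
  (1,3): δ = 73.36°  ✓
  (1,4): δ = 111.72°  ·
  (2,3): δ = 58.34°  ✓
  (2,4): δ = 19.98°  ✓
  (3,4): δ = 141.64°  ·
antipodal pairs: 5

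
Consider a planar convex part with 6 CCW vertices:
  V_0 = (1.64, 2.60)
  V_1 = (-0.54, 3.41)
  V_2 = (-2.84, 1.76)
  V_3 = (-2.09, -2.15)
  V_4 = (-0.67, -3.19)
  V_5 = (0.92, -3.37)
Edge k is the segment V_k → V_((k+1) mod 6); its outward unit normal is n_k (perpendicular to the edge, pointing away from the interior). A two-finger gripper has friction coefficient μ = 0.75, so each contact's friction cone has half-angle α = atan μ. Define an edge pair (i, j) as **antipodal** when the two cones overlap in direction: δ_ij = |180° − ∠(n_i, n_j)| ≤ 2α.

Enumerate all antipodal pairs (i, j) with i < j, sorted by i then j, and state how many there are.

α = atan 0.75 = 36.87°;  2α = 73.74°
n_0 = (+0.3483, +0.9374)
n_1 = (-0.5829, +0.8125)
n_2 = (-0.9821, -0.1884)
n_3 = (-0.5909, -0.8068)
n_4 = (-0.1125, -0.9937)
n_5 = (+0.9928, -0.1197)
  (0,1): δ = 123.96°  ·
  (0,2): δ = 58.76°  ✓
  (0,3): δ = 15.84°  ✓
  (0,4): δ = 13.92°  ✓
  (0,5): δ = 103.51°  ·
  (1,2): δ = 114.80°  ·
  (1,3): δ = 71.87°  ✓
  (1,4): δ = 42.11°  ✓
  (1,5): δ = 47.47°  ✓
  (2,3): δ = 137.08°  ·
  (2,4): δ = 107.32°  ·
  (2,5): δ = 17.74°  ✓
  (3,4): δ = 150.24°  ·
  (3,5): δ = 60.66°  ✓
  (4,5): δ = 90.42°  ·
antipodal pairs: 8

count = 8; pairs: (0,2), (0,3), (0,4), (1,3), (1,4), (1,5), (2,5), (3,5)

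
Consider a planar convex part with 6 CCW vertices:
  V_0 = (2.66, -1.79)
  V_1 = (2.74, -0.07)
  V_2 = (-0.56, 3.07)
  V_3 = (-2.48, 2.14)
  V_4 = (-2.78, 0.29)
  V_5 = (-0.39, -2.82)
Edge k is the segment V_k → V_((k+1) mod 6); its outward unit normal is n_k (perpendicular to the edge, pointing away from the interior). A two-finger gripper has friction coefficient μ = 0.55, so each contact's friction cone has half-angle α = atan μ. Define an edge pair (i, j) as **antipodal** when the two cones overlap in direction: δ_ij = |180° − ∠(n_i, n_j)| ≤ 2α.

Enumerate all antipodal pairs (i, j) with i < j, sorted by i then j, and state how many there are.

count = 5; pairs: (0,3), (0,4), (1,3), (1,4), (2,5)

α = atan 0.55 = 28.81°;  2α = 57.62°
n_0 = (+0.9989, -0.0465)
n_1 = (+0.6893, +0.7245)
n_2 = (-0.4359, +0.9000)
n_3 = (-0.9871, +0.1601)
n_4 = (-0.7929, -0.6093)
n_5 = (+0.3200, -0.9474)
  (0,1): δ = 130.91°  ·
  (0,2): δ = 61.49°  ·
  (0,3): δ = 6.55°  ✓
  (0,4): δ = 40.20°  ✓
  (0,5): δ = 111.32°  ·
  (1,2): δ = 110.58°  ·
  (1,3): δ = 55.63°  ✓
  (1,4): δ = 8.88°  ✓
  (1,5): δ = 62.24°  ·
  (2,3): δ = 125.06°  ·
  (2,4): δ = 78.30°  ·
  (2,5): δ = 7.18°  ✓
  (3,4): δ = 133.25°  ·
  (3,5): δ = 62.13°  ·
  (4,5): δ = 108.88°  ·
antipodal pairs: 5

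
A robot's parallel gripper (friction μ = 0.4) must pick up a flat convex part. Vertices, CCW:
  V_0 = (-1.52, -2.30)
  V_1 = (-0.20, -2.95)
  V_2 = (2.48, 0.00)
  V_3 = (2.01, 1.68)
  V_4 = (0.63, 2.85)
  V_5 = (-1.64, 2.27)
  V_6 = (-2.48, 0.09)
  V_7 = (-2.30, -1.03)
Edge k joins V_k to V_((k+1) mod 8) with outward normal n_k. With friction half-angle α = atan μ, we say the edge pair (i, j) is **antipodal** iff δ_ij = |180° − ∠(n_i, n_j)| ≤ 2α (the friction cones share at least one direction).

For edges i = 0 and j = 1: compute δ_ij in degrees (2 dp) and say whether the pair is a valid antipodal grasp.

α = atan 0.4 = 21.80°;  2α = 43.60°
edge 0: e_0 = (+1.32, -0.65);  n_0 = (-0.4418, -0.8971)
edge 1: e_1 = (+2.68, +2.95);  n_1 = (+0.7402, -0.6724)
∠(n_0, n_1) = 73.96°
δ = |180° − 73.96°| = 106.04°
106.04° > 2α = 43.60°  →  invalid

δ = 106.04°, invalid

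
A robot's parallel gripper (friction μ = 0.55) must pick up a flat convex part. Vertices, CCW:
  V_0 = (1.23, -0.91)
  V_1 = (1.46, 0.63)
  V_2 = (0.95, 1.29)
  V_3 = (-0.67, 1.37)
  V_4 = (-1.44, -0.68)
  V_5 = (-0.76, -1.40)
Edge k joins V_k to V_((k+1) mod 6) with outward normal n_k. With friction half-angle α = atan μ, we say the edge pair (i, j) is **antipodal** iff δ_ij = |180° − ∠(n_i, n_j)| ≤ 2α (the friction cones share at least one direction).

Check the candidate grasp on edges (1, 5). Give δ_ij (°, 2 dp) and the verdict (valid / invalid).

α = atan 0.55 = 28.81°;  2α = 57.62°
edge 1: e_1 = (-0.51, +0.66);  n_1 = (+0.7913, +0.6114)
edge 5: e_5 = (+1.99, +0.49);  n_5 = (+0.2391, -0.9710)
∠(n_1, n_5) = 113.86°
δ = |180° − 113.86°| = 66.14°
66.14° > 2α = 57.62°  →  invalid

δ = 66.14°, invalid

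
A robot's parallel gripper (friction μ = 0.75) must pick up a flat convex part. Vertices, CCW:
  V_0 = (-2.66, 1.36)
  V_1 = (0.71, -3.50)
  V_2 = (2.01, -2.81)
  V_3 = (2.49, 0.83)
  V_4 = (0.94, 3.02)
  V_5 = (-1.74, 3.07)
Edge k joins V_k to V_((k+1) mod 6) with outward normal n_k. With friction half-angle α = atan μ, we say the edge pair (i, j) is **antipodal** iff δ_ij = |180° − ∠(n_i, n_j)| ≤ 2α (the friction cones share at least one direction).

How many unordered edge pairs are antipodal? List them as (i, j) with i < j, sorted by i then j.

α = atan 0.75 = 36.87°;  2α = 73.74°
n_0 = (-0.8218, -0.5698)
n_1 = (+0.4688, -0.8833)
n_2 = (+0.9914, -0.1307)
n_3 = (+0.8162, +0.5777)
n_4 = (+0.0187, +0.9998)
n_5 = (-0.8806, +0.4738)
  (0,1): δ = 96.78°  ·
  (0,2): δ = 42.25°  ✓
  (0,3): δ = 0.55°  ✓
  (0,4): δ = 54.19°  ✓
  (0,5): δ = 116.98°  ·
  (1,2): δ = 125.47°  ·
  (1,3): δ = 82.67°  ·
  (1,4): δ = 29.03°  ✓
  (1,5): δ = 33.76°  ✓
  (2,3): δ = 137.20°  ·
  (2,4): δ = 83.56°  ·
  (2,5): δ = 20.77°  ✓
  (3,4): δ = 126.36°  ·
  (3,5): δ = 63.57°  ✓
  (4,5): δ = 117.21°  ·
antipodal pairs: 7

count = 7; pairs: (0,2), (0,3), (0,4), (1,4), (1,5), (2,5), (3,5)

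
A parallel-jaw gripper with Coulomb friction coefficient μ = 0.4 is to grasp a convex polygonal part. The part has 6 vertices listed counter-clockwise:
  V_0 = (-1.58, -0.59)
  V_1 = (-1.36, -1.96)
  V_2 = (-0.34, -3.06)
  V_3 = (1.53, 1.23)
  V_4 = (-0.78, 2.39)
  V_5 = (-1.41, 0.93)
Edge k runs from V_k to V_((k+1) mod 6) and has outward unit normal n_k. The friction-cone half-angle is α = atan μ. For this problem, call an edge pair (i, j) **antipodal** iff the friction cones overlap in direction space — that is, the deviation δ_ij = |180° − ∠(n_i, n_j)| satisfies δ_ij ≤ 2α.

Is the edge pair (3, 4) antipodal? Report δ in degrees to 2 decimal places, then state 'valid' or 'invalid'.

δ = 86.68°, invalid

α = atan 0.4 = 21.80°;  2α = 43.60°
edge 3: e_3 = (-2.31, +1.16);  n_3 = (+0.4488, +0.8937)
edge 4: e_4 = (-0.63, -1.46);  n_4 = (-0.9182, +0.3962)
∠(n_3, n_4) = 93.32°
δ = |180° − 93.32°| = 86.68°
86.68° > 2α = 43.60°  →  invalid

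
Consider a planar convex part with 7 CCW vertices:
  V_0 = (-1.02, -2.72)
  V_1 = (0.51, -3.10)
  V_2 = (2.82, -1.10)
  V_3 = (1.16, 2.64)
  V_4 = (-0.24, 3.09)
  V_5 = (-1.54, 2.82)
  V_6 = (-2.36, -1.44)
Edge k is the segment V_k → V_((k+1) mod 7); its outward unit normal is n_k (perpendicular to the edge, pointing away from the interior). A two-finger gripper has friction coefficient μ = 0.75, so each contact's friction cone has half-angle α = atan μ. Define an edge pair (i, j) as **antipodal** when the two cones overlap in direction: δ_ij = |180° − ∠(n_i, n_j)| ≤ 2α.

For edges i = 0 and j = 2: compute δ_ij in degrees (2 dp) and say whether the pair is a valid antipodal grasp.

δ = 52.12°, valid

α = atan 0.75 = 36.87°;  2α = 73.74°
edge 0: e_0 = (+1.53, -0.38);  n_0 = (-0.2410, -0.9705)
edge 2: e_2 = (-1.66, +3.74);  n_2 = (+0.9140, +0.4057)
∠(n_0, n_2) = 127.88°
δ = |180° − 127.88°| = 52.12°
52.12° ≤ 2α = 73.74°  →  valid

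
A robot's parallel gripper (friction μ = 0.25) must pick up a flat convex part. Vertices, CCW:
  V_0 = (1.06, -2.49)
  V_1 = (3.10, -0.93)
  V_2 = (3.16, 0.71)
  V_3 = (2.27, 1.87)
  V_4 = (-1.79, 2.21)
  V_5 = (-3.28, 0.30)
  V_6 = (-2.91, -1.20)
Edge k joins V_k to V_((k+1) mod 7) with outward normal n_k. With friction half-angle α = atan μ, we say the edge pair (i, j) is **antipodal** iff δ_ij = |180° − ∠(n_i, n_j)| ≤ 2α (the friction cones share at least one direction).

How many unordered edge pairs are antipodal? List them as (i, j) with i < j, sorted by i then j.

count = 4; pairs: (0,4), (1,5), (2,5), (3,6)

α = atan 0.25 = 14.04°;  2α = 28.07°
n_0 = (+0.6075, -0.7944)
n_1 = (+0.9993, -0.0366)
n_2 = (+0.7934, +0.6087)
n_3 = (+0.0835, +0.9965)
n_4 = (-0.7885, +0.6151)
n_5 = (-0.9709, -0.2395)
n_6 = (-0.3090, -0.9511)
  (0,1): δ = 129.50°  ·
  (0,2): δ = 89.91°  ·
  (0,3): δ = 42.19°  ·
  (0,4): δ = 14.64°  ✓
  (0,5): δ = 66.45°  ·
  (0,6): δ = 124.59°  ·
  (1,2): δ = 140.41°  ·
  (1,3): δ = 92.69°  ·
  (1,4): δ = 35.86°  ·
  (1,5): δ = 15.95°  ✓
  (1,6): δ = 74.09°  ·
  (2,3): δ = 132.28°  ·
  (2,4): δ = 75.45°  ·
  (2,5): δ = 23.64°  ✓
  (2,6): δ = 34.50°  ·
  (3,4): δ = 123.17°  ·
  (3,5): δ = 71.36°  ·
  (3,6): δ = 13.21°  ✓
  (4,5): δ = 128.19°  ·
  (4,6): δ = 70.04°  ·
  (5,6): δ = 121.86°  ·
antipodal pairs: 4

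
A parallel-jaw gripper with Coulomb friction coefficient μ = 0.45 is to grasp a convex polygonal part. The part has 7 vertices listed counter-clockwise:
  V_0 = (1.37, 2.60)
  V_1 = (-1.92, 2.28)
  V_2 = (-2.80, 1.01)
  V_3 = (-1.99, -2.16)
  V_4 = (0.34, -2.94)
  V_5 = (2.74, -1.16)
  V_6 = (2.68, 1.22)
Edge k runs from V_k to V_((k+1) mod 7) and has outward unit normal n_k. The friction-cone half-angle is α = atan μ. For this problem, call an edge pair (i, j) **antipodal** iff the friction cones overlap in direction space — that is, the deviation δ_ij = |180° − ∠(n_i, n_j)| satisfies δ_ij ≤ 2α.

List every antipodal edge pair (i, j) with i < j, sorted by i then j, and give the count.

α = atan 0.45 = 24.23°;  2α = 48.46°
n_0 = (-0.0968, +0.9953)
n_1 = (-0.8220, +0.5695)
n_2 = (-0.9689, -0.2476)
n_3 = (-0.3174, -0.9483)
n_4 = (+0.5957, -0.8032)
n_5 = (+0.9997, +0.0252)
n_6 = (+0.7253, +0.6885)
  (0,1): δ = 130.27°  ·
  (0,2): δ = 81.22°  ·
  (0,3): δ = 24.06°  ✓
  (0,4): δ = 31.01°  ✓
  (0,5): δ = 85.89°  ·
  (0,6): δ = 127.95°  ·
  (1,2): δ = 130.95°  ·
  (1,3): δ = 73.79°  ·
  (1,4): δ = 18.72°  ✓
  (1,5): δ = 36.16°  ✓
  (1,6): δ = 78.23°  ·
  (2,3): δ = 122.84°  ·
  (2,4): δ = 67.77°  ·
  (2,5): δ = 12.89°  ✓
  (2,6): δ = 29.18°  ✓
  (3,4): δ = 124.93°  ·
  (3,5): δ = 70.05°  ·
  (3,6): δ = 27.98°  ✓
  (4,5): δ = 125.12°  ·
  (4,6): δ = 83.05°  ·
  (5,6): δ = 137.93°  ·
antipodal pairs: 7

count = 7; pairs: (0,3), (0,4), (1,4), (1,5), (2,5), (2,6), (3,6)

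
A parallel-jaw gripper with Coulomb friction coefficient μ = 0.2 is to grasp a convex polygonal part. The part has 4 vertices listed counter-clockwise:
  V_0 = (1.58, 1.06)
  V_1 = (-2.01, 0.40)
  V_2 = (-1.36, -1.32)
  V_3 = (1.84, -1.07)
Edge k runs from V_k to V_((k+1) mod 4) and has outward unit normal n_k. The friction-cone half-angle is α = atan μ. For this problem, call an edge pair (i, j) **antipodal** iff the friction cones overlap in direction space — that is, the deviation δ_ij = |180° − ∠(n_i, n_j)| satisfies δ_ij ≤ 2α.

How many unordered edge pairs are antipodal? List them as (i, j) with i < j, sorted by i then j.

α = atan 0.2 = 11.31°;  2α = 22.62°
n_0 = (-0.1808, +0.9835)
n_1 = (-0.9354, -0.3535)
n_2 = (+0.0779, -0.9970)
n_3 = (+0.9926, +0.1212)
  (0,1): δ = 79.72°  ·
  (0,2): δ = 5.95°  ✓
  (0,3): δ = 86.54°  ·
  (1,2): δ = 106.23°  ·
  (1,3): δ = 13.74°  ✓
  (2,3): δ = 87.51°  ·
antipodal pairs: 2

count = 2; pairs: (0,2), (1,3)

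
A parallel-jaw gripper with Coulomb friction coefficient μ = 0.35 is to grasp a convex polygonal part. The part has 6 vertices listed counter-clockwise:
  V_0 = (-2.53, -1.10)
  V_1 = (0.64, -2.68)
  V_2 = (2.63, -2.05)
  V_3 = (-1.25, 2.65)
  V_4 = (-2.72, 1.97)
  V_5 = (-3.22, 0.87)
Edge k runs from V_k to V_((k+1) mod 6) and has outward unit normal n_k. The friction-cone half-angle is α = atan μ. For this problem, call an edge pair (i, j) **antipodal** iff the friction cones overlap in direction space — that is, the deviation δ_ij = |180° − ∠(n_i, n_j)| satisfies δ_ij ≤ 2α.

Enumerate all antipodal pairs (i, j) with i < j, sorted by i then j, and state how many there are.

α = atan 0.35 = 19.29°;  2α = 38.58°
n_0 = (-0.4461, -0.8950)
n_1 = (+0.3018, -0.9534)
n_2 = (+0.7712, +0.6366)
n_3 = (-0.4198, +0.9076)
n_4 = (-0.9104, +0.4138)
n_5 = (-0.9438, -0.3306)
  (0,1): δ = 135.94°  ·
  (0,2): δ = 23.97°  ✓
  (0,3): δ = 51.32°  ·
  (0,4): δ = 92.05°  ·
  (0,5): δ = 135.80°  ·
  (1,2): δ = 68.03°  ·
  (1,3): δ = 7.26°  ✓
  (1,4): δ = 47.99°  ·
  (1,5): δ = 91.74°  ·
  (2,3): δ = 104.72°  ·
  (2,4): δ = 63.98°  ·
  (2,5): δ = 20.24°  ✓
  (3,4): δ = 139.27°  ·
  (3,5): δ = 95.52°  ·
  (4,5): δ = 136.25°  ·
antipodal pairs: 3

count = 3; pairs: (0,2), (1,3), (2,5)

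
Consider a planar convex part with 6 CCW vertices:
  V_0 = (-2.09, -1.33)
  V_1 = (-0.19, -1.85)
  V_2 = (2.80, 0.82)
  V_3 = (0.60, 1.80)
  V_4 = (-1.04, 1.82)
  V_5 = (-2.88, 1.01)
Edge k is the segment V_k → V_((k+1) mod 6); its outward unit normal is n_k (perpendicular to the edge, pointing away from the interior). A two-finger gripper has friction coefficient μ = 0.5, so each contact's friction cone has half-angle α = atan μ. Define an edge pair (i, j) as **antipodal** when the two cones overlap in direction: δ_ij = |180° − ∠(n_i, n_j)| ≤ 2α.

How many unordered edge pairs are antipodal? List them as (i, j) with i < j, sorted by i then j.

α = atan 0.5 = 26.57°;  2α = 53.13°
n_0 = (-0.2640, -0.9645)
n_1 = (+0.6661, -0.7459)
n_2 = (+0.4069, +0.9135)
n_3 = (+0.0122, +0.9999)
n_4 = (-0.4029, +0.9152)
n_5 = (-0.9475, -0.3199)
  (0,1): δ = 122.93°  ·
  (0,2): δ = 8.70°  ✓
  (0,3): δ = 14.61°  ✓
  (0,4): δ = 39.07°  ✓
  (0,5): δ = 123.96°  ·
  (1,2): δ = 65.77°  ·
  (1,3): δ = 42.46°  ✓
  (1,4): δ = 18.00°  ✓
  (1,5): δ = 66.89°  ·
  (2,3): δ = 156.69°  ·
  (2,4): δ = 132.23°  ·
  (2,5): δ = 47.33°  ✓
  (3,4): δ = 155.54°  ·
  (3,5): δ = 70.65°  ·
  (4,5): δ = 95.10°  ·
antipodal pairs: 6

count = 6; pairs: (0,2), (0,3), (0,4), (1,3), (1,4), (2,5)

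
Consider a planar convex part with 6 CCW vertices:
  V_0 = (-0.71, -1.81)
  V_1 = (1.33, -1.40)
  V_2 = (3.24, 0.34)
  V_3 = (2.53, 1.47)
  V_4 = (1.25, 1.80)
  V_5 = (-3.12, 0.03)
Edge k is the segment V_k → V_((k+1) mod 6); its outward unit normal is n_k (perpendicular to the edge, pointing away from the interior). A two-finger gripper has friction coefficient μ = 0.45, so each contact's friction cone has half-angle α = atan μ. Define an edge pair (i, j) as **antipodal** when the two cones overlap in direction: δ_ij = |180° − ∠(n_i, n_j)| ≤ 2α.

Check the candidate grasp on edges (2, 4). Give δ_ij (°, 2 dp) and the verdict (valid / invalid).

α = atan 0.45 = 24.23°;  2α = 48.46°
edge 2: e_2 = (-0.71, +1.13);  n_2 = (+0.8467, +0.5320)
edge 4: e_4 = (-4.37, -1.77);  n_4 = (-0.3754, +0.9269)
∠(n_2, n_4) = 79.91°
δ = |180° − 79.91°| = 100.09°
100.09° > 2α = 48.46°  →  invalid

δ = 100.09°, invalid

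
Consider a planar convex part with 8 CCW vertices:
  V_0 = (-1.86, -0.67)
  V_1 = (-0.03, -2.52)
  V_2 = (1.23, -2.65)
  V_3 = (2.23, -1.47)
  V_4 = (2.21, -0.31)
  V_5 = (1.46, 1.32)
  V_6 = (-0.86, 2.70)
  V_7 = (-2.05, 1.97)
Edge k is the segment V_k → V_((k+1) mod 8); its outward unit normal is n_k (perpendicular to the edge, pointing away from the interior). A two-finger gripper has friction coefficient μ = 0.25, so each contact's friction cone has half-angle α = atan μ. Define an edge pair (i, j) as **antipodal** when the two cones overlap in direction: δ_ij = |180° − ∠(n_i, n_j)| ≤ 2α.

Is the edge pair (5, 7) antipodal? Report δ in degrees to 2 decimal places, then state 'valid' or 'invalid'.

δ = 55.14°, invalid

α = atan 0.25 = 14.04°;  2α = 28.07°
edge 5: e_5 = (-2.32, +1.38);  n_5 = (+0.5112, +0.8594)
edge 7: e_7 = (+0.19, -2.64);  n_7 = (-0.9974, -0.0718)
∠(n_5, n_7) = 124.86°
δ = |180° − 124.86°| = 55.14°
55.14° > 2α = 28.07°  →  invalid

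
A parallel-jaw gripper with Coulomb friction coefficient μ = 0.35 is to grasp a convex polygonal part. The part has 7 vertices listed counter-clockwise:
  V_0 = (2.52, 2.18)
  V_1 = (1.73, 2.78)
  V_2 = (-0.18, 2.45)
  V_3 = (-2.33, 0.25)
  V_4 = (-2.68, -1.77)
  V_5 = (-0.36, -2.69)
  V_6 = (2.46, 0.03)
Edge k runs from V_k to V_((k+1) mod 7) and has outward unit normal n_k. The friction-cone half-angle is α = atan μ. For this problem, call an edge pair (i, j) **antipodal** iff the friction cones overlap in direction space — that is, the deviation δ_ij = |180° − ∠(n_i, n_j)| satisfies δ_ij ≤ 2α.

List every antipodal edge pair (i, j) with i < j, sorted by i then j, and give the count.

α = atan 0.35 = 19.29°;  2α = 38.58°
n_0 = (+0.6048, +0.7964)
n_1 = (-0.1703, +0.9854)
n_2 = (-0.7152, +0.6989)
n_3 = (-0.9853, +0.1707)
n_4 = (-0.3686, -0.9296)
n_5 = (+0.6942, -0.7198)
n_6 = (+0.9996, -0.0279)
  (0,1): δ = 132.98°  ·
  (0,2): δ = 97.13°  ·
  (0,3): δ = 62.61°  ·
  (0,4): δ = 15.59°  ✓
  (0,5): δ = 81.18°  ·
  (0,6): δ = 125.62°  ·
  (1,2): δ = 144.14°  ·
  (1,3): δ = 109.63°  ·
  (1,4): δ = 31.43°  ✓
  (1,5): δ = 34.16°  ✓
  (1,6): δ = 78.60°  ·
  (2,3): δ = 145.49°  ·
  (2,4): δ = 67.29°  ·
  (2,5): δ = 1.69°  ✓
  (2,6): δ = 42.74°  ·
  (3,4): δ = 101.80°  ·
  (3,5): δ = 36.20°  ✓
  (3,6): δ = 8.23°  ✓
  (4,5): δ = 114.40°  ·
  (4,6): δ = 69.97°  ·
  (5,6): δ = 135.56°  ·
antipodal pairs: 6

count = 6; pairs: (0,4), (1,4), (1,5), (2,5), (3,5), (3,6)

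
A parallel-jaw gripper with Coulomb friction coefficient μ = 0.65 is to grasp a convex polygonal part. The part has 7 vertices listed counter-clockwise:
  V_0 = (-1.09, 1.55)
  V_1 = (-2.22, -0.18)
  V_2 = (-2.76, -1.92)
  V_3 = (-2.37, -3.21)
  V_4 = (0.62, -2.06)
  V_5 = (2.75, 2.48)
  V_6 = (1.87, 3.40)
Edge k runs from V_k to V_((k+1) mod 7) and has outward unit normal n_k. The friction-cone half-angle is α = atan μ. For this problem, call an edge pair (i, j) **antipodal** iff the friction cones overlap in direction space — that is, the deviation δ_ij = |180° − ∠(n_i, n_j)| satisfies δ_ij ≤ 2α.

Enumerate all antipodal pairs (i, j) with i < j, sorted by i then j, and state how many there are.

α = atan 0.65 = 33.02°;  2α = 66.05°
n_0 = (-0.8372, +0.5469)
n_1 = (-0.9551, +0.2964)
n_2 = (-0.9572, -0.2894)
n_3 = (+0.3590, -0.9333)
n_4 = (+0.9053, -0.4247)
n_5 = (+0.7226, +0.6912)
n_6 = (-0.5300, +0.8480)
  (0,1): δ = 164.09°  ·
  (0,2): δ = 130.03°  ·
  (0,3): δ = 35.81°  ✓
  (0,4): δ = 8.02°  ✓
  (0,5): δ = 76.88°  ·
  (0,6): δ = 155.16°  ·
  (1,2): δ = 145.94°  ·
  (1,3): δ = 51.72°  ✓
  (1,4): δ = 7.89°  ✓
  (1,5): δ = 60.97°  ✓
  (1,6): δ = 139.25°  ·
  (2,3): δ = 85.78°  ·
  (2,4): δ = 41.96°  ✓
  (2,5): δ = 26.91°  ✓
  (2,6): δ = 105.18°  ·
  (3,4): δ = 136.17°  ·
  (3,5): δ = 67.31°  ·
  (3,6): δ = 10.97°  ✓
  (4,5): δ = 111.14°  ·
  (4,6): δ = 32.86°  ✓
  (5,6): δ = 101.72°  ·
antipodal pairs: 9

count = 9; pairs: (0,3), (0,4), (1,3), (1,4), (1,5), (2,4), (2,5), (3,6), (4,6)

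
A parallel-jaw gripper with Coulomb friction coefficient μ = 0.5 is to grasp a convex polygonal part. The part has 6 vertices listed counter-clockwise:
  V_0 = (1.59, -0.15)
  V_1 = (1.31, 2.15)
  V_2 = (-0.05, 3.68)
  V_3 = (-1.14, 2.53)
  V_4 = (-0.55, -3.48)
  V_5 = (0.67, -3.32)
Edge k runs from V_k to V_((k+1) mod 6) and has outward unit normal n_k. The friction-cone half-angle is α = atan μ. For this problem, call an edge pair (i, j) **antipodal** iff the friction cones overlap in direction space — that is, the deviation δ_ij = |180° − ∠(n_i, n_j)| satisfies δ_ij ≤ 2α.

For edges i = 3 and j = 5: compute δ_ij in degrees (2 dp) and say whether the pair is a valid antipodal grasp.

δ = 21.79°, valid

α = atan 0.5 = 26.57°;  2α = 53.13°
edge 3: e_3 = (+0.59, -6.01);  n_3 = (-0.9952, -0.0977)
edge 5: e_5 = (+0.92, +3.17);  n_5 = (+0.9604, -0.2787)
∠(n_3, n_5) = 158.21°
δ = |180° − 158.21°| = 21.79°
21.79° ≤ 2α = 53.13°  →  valid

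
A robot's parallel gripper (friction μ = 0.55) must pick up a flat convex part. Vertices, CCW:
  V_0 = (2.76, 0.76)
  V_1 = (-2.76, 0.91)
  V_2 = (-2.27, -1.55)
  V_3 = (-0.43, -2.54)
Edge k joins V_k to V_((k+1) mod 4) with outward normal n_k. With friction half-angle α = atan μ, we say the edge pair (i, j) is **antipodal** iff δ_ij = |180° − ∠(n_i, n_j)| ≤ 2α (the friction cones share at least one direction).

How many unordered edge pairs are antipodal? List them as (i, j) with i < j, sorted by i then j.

α = atan 0.55 = 28.81°;  2α = 57.62°
n_0 = (+0.0272, +0.9996)
n_1 = (-0.9807, -0.1953)
n_2 = (-0.4738, -0.8806)
n_3 = (+0.7190, -0.6950)
  (0,1): δ = 77.18°  ·
  (0,2): δ = 26.73°  ✓
  (0,3): δ = 47.53°  ✓
  (1,2): δ = 129.55°  ·
  (1,3): δ = 55.29°  ✓
  (2,3): δ = 105.75°  ·
antipodal pairs: 3

count = 3; pairs: (0,2), (0,3), (1,3)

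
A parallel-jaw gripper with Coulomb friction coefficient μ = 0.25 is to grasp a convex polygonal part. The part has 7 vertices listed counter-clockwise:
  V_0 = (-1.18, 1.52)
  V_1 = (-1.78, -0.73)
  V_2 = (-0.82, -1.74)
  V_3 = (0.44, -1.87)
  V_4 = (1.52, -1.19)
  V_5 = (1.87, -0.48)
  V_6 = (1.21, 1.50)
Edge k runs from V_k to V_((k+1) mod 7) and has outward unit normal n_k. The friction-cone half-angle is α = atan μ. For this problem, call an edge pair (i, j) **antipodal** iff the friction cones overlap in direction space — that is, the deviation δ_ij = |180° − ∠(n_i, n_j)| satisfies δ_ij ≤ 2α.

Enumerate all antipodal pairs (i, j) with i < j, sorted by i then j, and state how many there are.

count = 3; pairs: (0,4), (1,5), (2,6)

α = atan 0.25 = 14.04°;  2α = 28.07°
n_0 = (-0.9662, +0.2577)
n_1 = (-0.7248, -0.6889)
n_2 = (-0.1026, -0.9947)
n_3 = (+0.5328, -0.8462)
n_4 = (+0.8969, -0.4422)
n_5 = (+0.9487, +0.3162)
n_6 = (+0.0084, +1.0000)
  (0,1): δ = 121.52°  ·
  (0,2): δ = 80.96°  ·
  (0,3): δ = 42.87°  ·
  (0,4): δ = 11.31°  ✓
  (0,5): δ = 33.37°  ·
  (0,6): δ = 104.45°  ·
  (1,2): δ = 139.44°  ·
  (1,3): δ = 101.35°  ·
  (1,4): δ = 69.79°  ·
  (1,5): δ = 25.11°  ✓
  (1,6): δ = 45.97°  ·
  (2,3): δ = 141.91°  ·
  (2,4): δ = 110.35°  ·
  (2,5): δ = 65.67°  ·
  (2,6): δ = 5.41°  ✓
  (3,4): δ = 148.44°  ·
  (3,5): δ = 103.76°  ·
  (3,6): δ = 32.68°  ·
  (4,5): δ = 135.32°  ·
  (4,6): δ = 64.24°  ·
  (5,6): δ = 108.91°  ·
antipodal pairs: 3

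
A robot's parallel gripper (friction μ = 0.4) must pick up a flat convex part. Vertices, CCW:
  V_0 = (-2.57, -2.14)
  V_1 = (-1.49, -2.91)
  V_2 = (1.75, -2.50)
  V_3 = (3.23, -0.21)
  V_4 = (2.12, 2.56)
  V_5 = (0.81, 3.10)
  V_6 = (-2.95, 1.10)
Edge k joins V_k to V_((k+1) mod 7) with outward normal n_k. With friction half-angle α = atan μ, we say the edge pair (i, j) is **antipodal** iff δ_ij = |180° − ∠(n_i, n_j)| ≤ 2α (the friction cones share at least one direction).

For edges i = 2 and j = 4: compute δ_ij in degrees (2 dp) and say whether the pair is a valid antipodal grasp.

δ = 79.53°, invalid

α = atan 0.4 = 21.80°;  2α = 43.60°
edge 2: e_2 = (+1.48, +2.29);  n_2 = (+0.8399, -0.5428)
edge 4: e_4 = (-1.31, +0.54);  n_4 = (+0.3811, +0.9245)
∠(n_2, n_4) = 100.47°
δ = |180° − 100.47°| = 79.53°
79.53° > 2α = 43.60°  →  invalid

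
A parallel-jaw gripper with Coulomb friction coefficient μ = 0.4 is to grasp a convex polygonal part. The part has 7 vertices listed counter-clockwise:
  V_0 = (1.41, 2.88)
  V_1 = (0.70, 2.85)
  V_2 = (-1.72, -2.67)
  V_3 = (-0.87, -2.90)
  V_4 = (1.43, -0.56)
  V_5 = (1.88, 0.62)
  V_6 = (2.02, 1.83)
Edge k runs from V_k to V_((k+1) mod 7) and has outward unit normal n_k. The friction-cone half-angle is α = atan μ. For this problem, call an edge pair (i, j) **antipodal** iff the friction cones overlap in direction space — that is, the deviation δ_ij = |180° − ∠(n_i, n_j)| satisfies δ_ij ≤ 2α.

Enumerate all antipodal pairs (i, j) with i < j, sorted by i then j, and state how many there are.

α = atan 0.4 = 21.80°;  2α = 43.60°
n_0 = (-0.0422, +0.9991)
n_1 = (-0.9159, +0.4015)
n_2 = (-0.2612, -0.9653)
n_3 = (+0.7132, -0.7010)
n_4 = (+0.9344, -0.3563)
n_5 = (+0.9934, -0.1149)
n_6 = (+0.8647, +0.5023)
  (0,1): δ = 116.09°  ·
  (0,2): δ = 17.56°  ✓
  (0,3): δ = 43.07°  ✓
  (0,4): δ = 66.71°  ·
  (0,5): δ = 80.98°  ·
  (0,6): δ = 117.74°  ·
  (1,2): δ = 81.47°  ·
  (1,3): δ = 20.83°  ✓
  (1,4): δ = 2.80°  ✓
  (1,5): δ = 17.07°  ✓
  (1,6): δ = 53.83°  ·
  (2,3): δ = 119.37°  ·
  (2,4): δ = 95.73°  ·
  (2,5): δ = 81.46°  ·
  (2,6): δ = 44.70°  ·
  (3,4): δ = 156.37°  ·
  (3,5): δ = 142.09°  ·
  (3,6): δ = 105.34°  ·
  (4,5): δ = 165.73°  ·
  (4,6): δ = 128.97°  ·
  (5,6): δ = 143.25°  ·
antipodal pairs: 5

count = 5; pairs: (0,2), (0,3), (1,3), (1,4), (1,5)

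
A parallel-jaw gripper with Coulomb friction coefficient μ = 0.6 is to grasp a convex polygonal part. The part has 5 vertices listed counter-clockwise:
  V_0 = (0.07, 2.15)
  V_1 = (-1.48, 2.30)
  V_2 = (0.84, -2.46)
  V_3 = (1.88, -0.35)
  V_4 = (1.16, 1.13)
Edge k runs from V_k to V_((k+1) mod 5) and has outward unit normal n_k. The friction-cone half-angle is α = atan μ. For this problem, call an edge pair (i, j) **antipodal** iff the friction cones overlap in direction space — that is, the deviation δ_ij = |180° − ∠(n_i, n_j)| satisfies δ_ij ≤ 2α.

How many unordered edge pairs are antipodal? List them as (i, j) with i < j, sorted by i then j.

count = 4; pairs: (0,1), (1,2), (1,3), (1,4)

α = atan 0.6 = 30.96°;  2α = 61.93°
n_0 = (+0.0963, +0.9954)
n_1 = (-0.8989, -0.4381)
n_2 = (+0.8970, -0.4421)
n_3 = (+0.8992, +0.4375)
n_4 = (+0.6833, +0.7302)
  (0,1): δ = 58.49°  ✓
  (0,2): δ = 69.29°  ·
  (0,3): δ = 121.47°  ·
  (0,4): δ = 142.43°  ·
  (1,2): δ = 52.22°  ✓
  (1,3): δ = 0.04°  ✓
  (1,4): δ = 20.92°  ✓
  (2,3): δ = 127.82°  ·
  (2,4): δ = 106.86°  ·
  (3,4): δ = 159.04°  ·
antipodal pairs: 4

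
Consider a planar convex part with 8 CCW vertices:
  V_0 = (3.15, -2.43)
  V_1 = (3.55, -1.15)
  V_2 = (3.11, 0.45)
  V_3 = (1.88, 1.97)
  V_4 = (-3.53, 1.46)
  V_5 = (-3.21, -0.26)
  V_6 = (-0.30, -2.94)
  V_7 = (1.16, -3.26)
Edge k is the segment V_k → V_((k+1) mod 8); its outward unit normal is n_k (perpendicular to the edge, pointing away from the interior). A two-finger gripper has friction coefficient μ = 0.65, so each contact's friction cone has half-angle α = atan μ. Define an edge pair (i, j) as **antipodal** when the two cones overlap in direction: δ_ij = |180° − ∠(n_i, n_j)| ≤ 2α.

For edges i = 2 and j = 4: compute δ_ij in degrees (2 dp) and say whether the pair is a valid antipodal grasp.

δ = 28.44°, valid

α = atan 0.65 = 33.02°;  2α = 66.05°
edge 2: e_2 = (-1.23, +1.52);  n_2 = (+0.7774, +0.6291)
edge 4: e_4 = (+0.32, -1.72);  n_4 = (-0.9831, -0.1829)
∠(n_2, n_4) = 151.56°
δ = |180° − 151.56°| = 28.44°
28.44° ≤ 2α = 66.05°  →  valid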